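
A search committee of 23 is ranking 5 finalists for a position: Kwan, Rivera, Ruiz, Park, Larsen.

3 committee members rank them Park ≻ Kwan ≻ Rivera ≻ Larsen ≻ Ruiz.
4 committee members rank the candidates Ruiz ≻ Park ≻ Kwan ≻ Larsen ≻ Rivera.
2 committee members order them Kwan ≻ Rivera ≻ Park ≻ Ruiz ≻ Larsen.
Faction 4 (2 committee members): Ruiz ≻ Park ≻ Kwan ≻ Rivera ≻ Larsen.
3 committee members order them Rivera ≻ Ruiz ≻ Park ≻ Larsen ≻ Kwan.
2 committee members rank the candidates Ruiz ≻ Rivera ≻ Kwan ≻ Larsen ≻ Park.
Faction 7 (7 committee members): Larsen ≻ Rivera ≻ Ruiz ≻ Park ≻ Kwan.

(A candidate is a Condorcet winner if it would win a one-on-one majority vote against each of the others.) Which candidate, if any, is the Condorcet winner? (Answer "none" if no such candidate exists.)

Rivera

Check each pair by majority over 23 ballots:
Kwan vs Rivera: Kwan preferred on 3+4+2+2 = 11 ballots; Rivera wins 12–11.
Kwan vs Ruiz: Kwan preferred on 3+2 = 5 ballots; Ruiz wins 18–5.
Kwan vs Park: Kwan is ranked higher on 2+2 = 4 ballots, Park on 19. Park wins 19–4.
Kwan vs Larsen: Kwan preferred on 3+4+2+2+2 = 13 ballots; Kwan wins 13–10.
Rivera vs Ruiz: Rivera is ranked higher on 3+2+3+7 = 15 ballots, Ruiz on 8. Rivera wins 15–8.
Rivera vs Park: Rivera, 14–9.
Rivera–Larsen: Rivera 12–11.
Ruiz vs Park: 18 to 5, Ruiz.
Ruiz vs Larsen: Ruiz wins 13–10.
Park vs Larsen: Park wins 14–9.
Rivera beats each of Kwan, Ruiz, Park, Larsen — Rivera is the Condorcet winner.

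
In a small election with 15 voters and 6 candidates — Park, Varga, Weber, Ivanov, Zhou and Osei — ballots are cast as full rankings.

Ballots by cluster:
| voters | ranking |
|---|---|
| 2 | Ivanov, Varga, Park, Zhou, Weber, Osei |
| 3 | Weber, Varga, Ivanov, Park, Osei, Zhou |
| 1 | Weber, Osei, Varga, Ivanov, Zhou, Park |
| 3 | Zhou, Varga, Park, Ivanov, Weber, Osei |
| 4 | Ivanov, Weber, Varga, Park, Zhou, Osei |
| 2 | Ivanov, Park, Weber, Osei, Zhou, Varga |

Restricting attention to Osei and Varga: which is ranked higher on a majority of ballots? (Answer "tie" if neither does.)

Ballots ranking Osei above Varga: 1 + 2 = 3.
Ballots ranking Varga above Osei: 15 − 3 = 12.
Varga wins the head-to-head 12–3.

Varga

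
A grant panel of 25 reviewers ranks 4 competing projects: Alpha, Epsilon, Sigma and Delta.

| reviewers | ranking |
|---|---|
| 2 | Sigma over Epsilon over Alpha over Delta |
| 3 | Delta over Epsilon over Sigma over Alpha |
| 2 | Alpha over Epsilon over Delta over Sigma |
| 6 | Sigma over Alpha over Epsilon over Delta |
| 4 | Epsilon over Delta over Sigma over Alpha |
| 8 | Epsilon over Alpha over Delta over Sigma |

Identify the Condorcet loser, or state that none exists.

none

Head-to-head results (25 reviewers):
Alpha vs Epsilon: 8 to 17, Epsilon.
Alpha–Sigma: Sigma 15–10.
Alpha vs Delta: Alpha wins 18–7.
Epsilon vs Sigma: Epsilon, 17–8.
Epsilon vs Delta: Epsilon preferred on 2+2+6+4+8 = 22 ballots; Epsilon wins 22–3.
Sigma–Delta: Delta 17–8.
Every project wins at least one matchup (Alpha beats Delta; Epsilon beats Alpha; Sigma beats Alpha; Delta beats Sigma), so there is no Condorcet loser.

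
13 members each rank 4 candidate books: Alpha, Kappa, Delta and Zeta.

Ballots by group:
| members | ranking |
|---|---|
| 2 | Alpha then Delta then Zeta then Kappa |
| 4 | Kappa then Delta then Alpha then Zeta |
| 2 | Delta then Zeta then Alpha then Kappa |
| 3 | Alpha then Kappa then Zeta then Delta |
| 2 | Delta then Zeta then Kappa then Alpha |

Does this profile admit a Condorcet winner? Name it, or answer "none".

none

Head-to-head results (13 members):
Alpha–Kappa: Alpha 7–6.
Alpha–Delta: Delta 8–5.
Alpha vs Zeta: Alpha wins 9–4.
Kappa vs Delta: Kappa, 7–6.
Kappa vs Zeta: Kappa, 7–6.
Delta vs Zeta: Delta, 10–3.
No book is unbeaten: Alpha loses to Delta; Kappa loses to Alpha; Delta loses to Kappa; Zeta loses to Alpha. In particular Alpha → Kappa → Delta → Alpha is a majority cycle — no Condorcet winner exists.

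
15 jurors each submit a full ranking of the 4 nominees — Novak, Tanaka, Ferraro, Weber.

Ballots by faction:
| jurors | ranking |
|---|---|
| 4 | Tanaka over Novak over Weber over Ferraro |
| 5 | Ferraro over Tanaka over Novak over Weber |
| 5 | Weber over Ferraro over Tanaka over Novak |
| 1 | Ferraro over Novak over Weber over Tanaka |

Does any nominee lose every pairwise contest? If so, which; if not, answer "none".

none

Pairwise majorities:
Novak vs Tanaka: 1 to 14, Tanaka.
Novak–Ferraro: Ferraro 11–4.
Novak vs Weber: Novak is ranked higher on 4+5+1 = 10 ballots, Weber on 5. Novak wins 10–5.
Tanaka vs Ferraro: Ferraro, 11–4.
Tanaka vs Weber: Tanaka, 9–6.
Ferraro–Weber: Weber 9–6.
Every nominee wins at least one matchup (Novak beats Weber; Tanaka beats Novak; Ferraro beats Novak; Weber beats Ferraro), so there is no Condorcet loser.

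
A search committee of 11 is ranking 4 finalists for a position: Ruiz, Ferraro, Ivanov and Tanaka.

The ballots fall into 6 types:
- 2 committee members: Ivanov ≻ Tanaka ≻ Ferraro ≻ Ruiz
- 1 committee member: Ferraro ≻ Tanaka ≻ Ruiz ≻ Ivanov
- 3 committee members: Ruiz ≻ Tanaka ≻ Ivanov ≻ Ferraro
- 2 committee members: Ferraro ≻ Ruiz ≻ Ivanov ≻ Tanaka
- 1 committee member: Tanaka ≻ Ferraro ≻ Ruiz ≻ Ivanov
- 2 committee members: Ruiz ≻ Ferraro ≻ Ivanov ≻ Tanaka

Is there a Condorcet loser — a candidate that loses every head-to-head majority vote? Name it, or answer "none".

none

Pairwise majorities:
Ruiz vs Ferraro: Ferraro wins 6–5.
Ruiz vs Ivanov: 9 to 2, Ruiz.
Ruiz vs Tanaka: Ruiz wins 7–4.
Ferraro–Ivanov: Ferraro 6–5.
Ferraro vs Tanaka: 1+2+2 = 5 for Ferraro, 6 for Tanaka — Tanaka by 6–5.
Ivanov vs Tanaka: Ivanov, 6–5.
Each candidate has at least one pairwise win (Ruiz beats Ivanov; Ferraro beats Ruiz; Ivanov beats Tanaka; Tanaka beats Ferraro) — no Condorcet loser.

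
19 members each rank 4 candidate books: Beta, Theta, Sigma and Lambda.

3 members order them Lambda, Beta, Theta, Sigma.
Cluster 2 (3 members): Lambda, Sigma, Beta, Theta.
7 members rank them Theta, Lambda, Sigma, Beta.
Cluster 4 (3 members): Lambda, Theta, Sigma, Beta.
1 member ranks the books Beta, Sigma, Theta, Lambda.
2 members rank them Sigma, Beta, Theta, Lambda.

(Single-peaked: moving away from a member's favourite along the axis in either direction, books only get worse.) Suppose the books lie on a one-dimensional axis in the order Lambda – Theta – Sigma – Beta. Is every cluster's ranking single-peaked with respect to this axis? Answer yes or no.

no

Axis positions: Lambda=1, Theta=2, Sigma=3, Beta=4.
Cluster 1: ranking walks positions 1-4-2-3; Beta is ranked above Theta even though Theta lies between Beta and the peak Lambda on the axis — preferences dip and rise again. Not single-peaked.
Cluster 2: ranking walks positions 1-3-4-2; Sigma is ranked above Theta even though Theta lies between Sigma and the peak Lambda on the axis — preferences dip and rise again. Not single-peaked.
Cluster 3 (peak Theta at position 2): ranking walks positions 2-1-3-4, expanding outward from the peak — single-peaked.
Cluster 4 (peak Lambda at position 1): ranking walks positions 1-2-3-4, expanding outward from the peak — single-peaked.
Cluster 5 (peak Beta at position 4): ranking walks positions 4-3-2-1, expanding outward from the peak — single-peaked.
Cluster 6 (peak Sigma at position 3): ranking walks positions 3-4-2-1, expanding outward from the peak — single-peaked.
Cluster 1 violates single-peakedness, so the profile is not single-peaked on this axis.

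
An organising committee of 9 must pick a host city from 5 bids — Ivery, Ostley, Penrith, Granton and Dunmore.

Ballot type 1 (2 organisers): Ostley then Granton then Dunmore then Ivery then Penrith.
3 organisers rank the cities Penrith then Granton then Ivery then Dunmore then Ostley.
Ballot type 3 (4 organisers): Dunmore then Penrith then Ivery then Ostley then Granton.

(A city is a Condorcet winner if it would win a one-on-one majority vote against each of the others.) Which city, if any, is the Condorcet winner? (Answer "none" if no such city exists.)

Head-to-head results (9 organisers):
Ivery vs Ostley: Ivery wins 7–2.
Ivery vs Penrith: Ivery preferred on 2 ballots; Penrith wins 7–2.
Ivery vs Granton: Granton wins 5–4.
Ivery vs Dunmore: 3 for Ivery, 6 for Dunmore — Dunmore by 6–3.
Ostley vs Penrith: Penrith wins 7–2.
Ostley vs Granton: Ostley preferred on 2+4 = 6 ballots; Ostley wins 6–3.
Ostley vs Dunmore: 2 to 7, Dunmore.
Penrith–Granton: Penrith 7–2.
Penrith vs Dunmore: Dunmore, 6–3.
Granton vs Dunmore: 5 to 4, Granton.
Each city drops at least one matchup (Ivery loses to Penrith; Ostley loses to Ivery; Penrith loses to Dunmore; Granton loses to Ostley; Dunmore loses to Granton); the cycle Ivery beats Ostley beats Granton beats Ivery rules out a Condorcet winner.

none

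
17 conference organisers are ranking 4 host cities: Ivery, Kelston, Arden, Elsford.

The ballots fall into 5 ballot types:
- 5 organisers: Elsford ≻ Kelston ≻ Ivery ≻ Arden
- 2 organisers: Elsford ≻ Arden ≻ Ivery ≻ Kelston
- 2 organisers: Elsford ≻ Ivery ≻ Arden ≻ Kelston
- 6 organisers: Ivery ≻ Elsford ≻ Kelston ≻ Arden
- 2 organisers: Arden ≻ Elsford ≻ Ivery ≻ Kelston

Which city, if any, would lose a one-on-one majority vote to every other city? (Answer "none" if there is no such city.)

Arden

Pairwise majorities:
Ivery vs Kelston: 2+2+6+2 = 12 for Ivery, 5 for Kelston — Ivery by 12–5.
Ivery vs Arden: Ivery wins 13–4.
Ivery vs Elsford: 6 to 11, Elsford.
Kelston vs Arden: Kelston wins 11–6.
Kelston vs Elsford: Kelston is ranked higher on 0 ballots, Elsford on 17. Elsford wins 17–0.
Arden vs Elsford: Elsford wins 15–2.
Only Arden has no wins; Arden is the Condorcet loser.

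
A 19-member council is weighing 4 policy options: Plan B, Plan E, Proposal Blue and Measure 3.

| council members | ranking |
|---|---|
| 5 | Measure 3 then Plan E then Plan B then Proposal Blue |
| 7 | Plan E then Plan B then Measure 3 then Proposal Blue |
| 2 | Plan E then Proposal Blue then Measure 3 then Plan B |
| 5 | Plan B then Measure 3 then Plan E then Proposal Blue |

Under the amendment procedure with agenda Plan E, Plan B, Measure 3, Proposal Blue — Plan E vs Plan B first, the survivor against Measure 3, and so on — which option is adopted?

Measure 3

Round 1: Plan E vs Plan B — 14–5, Plan E advances.
Round 2: Plan E vs Measure 3 — 9–10, Measure 3 advances.
Round 3: Measure 3 vs Proposal Blue — 17–2, Measure 3 advances.
Measure 3 survives the agenda.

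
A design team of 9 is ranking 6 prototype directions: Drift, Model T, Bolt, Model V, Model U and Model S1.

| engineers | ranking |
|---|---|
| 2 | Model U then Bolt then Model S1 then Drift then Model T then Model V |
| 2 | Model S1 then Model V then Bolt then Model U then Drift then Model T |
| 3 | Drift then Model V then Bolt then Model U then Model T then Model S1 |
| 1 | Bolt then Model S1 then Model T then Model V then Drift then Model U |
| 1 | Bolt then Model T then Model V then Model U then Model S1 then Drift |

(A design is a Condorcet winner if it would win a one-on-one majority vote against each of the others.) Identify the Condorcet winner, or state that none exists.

Check each pair by majority over 9 ballots:
Drift vs Model T: 7 to 2, Drift.
Drift vs Bolt: Drift preferred on 3 ballots; Bolt wins 6–3.
Drift vs Model V: Drift preferred on 2+3 = 5 ballots; Drift wins 5–4.
Drift vs Model U: Drift is ranked higher on 3+1 = 4 ballots, Model U on 5. Model U wins 5–4.
Drift vs Model S1: 3 to 6, Model S1.
Model T vs Bolt: Model T preferred on 0 ballots; Bolt wins 9–0.
Model T vs Model V: 4 to 5, Model V.
Model T vs Model U: 2 to 7, Model U.
Model T vs Model S1: 3+1 = 4 for Model T, 5 for Model S1 — Model S1 by 5–4.
Bolt vs Model V: Bolt is ranked higher on 2+1+1 = 4 ballots, Model V on 5. Model V wins 5–4.
Bolt vs Model U: 7 to 2, Bolt.
Bolt vs Model S1: Bolt preferred on 2+3+1+1 = 7 ballots; Bolt wins 7–2.
Model V vs Model U: 2+3+1+1 = 7 for Model V, 2 for Model U — Model V by 7–2.
Model V vs Model S1: 3+1 = 4 for Model V, 5 for Model S1 — Model S1 by 5–4.
Model U vs Model S1: Model U is ranked higher on 2+3+1 = 6 ballots, Model S1 on 3. Model U wins 6–3.
Every design loses at least once (Drift loses to Bolt; Model T loses to Drift; Bolt loses to Model V; Model V loses to Drift; Model U loses to Bolt; Model S1 loses to Bolt). The majority relation contains the cycle Drift beats Model V beats Bolt beats Drift, so there is no Condorcet winner.

none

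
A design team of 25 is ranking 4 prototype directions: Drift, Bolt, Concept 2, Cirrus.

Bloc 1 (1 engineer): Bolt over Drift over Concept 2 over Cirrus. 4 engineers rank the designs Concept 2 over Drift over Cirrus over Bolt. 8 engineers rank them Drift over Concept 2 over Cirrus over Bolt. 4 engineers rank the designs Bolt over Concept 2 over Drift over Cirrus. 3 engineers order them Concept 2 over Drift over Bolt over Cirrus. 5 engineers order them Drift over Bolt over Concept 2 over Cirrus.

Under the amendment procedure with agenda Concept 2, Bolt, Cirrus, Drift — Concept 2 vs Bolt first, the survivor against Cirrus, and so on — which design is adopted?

Round 1: Concept 2 vs Bolt — 15–10, Concept 2 advances.
Round 2: Concept 2 vs Cirrus — 25–0, Concept 2 advances.
Round 3: Concept 2 vs Drift — 11–14, Drift advances.
The agenda winner is Drift.

Drift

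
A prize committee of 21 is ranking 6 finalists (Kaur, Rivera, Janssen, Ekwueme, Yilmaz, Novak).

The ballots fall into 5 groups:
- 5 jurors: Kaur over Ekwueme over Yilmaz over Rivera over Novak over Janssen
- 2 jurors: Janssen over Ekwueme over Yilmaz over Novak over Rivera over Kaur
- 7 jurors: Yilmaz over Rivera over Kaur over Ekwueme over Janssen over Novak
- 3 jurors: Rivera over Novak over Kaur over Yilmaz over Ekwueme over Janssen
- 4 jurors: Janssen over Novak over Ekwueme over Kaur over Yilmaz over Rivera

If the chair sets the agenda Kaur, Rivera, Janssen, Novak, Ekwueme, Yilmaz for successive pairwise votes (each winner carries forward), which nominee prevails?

Ekwueme

Round 1: Kaur vs Rivera — 9–12, Rivera advances.
Round 2: Rivera vs Janssen — 15–6, Rivera advances.
Round 3: Rivera vs Novak — 15–6, Rivera advances.
Round 4: Rivera vs Ekwueme — 10–11, Ekwueme advances.
Round 5: Ekwueme vs Yilmaz — 11–10, Ekwueme advances.
Ekwueme survives the agenda.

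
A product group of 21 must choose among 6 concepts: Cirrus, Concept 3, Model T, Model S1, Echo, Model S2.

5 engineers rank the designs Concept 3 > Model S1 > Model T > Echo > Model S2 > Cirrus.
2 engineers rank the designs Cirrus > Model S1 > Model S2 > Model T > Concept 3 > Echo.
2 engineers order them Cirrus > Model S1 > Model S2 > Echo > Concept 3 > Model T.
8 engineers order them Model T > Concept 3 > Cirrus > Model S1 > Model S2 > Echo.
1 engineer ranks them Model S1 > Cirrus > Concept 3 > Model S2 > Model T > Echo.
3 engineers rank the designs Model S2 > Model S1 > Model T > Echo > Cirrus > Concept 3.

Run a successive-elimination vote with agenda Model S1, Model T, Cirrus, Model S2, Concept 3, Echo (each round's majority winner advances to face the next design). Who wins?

Concept 3

Round 1: Model S1 vs Model T — 13–8, Model S1 advances.
Round 2: Model S1 vs Cirrus — 9–12, Cirrus advances.
Round 3: Cirrus vs Model S2 — 13–8, Cirrus advances.
Round 4: Cirrus vs Concept 3 — 8–13, Concept 3 advances.
Round 5: Concept 3 vs Echo — 16–5, Concept 3 advances.
Concept 3 survives the agenda.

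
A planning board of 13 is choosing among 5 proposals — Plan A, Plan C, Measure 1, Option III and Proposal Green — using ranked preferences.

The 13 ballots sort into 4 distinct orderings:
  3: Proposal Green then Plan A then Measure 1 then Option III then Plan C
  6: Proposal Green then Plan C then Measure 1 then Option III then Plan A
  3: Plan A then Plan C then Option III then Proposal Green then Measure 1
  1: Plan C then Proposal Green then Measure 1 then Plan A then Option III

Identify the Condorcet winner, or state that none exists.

Pairwise majorities:
Plan A vs Plan C: Plan A preferred on 3+3 = 6 ballots; Plan C wins 7–6.
Plan A vs Measure 1: Plan A preferred on 3+3 = 6 ballots; Measure 1 wins 7–6.
Plan A vs Option III: 7 to 6, Plan A.
Plan A vs Proposal Green: Plan A preferred on 3 ballots; Proposal Green wins 10–3.
Plan C vs Measure 1: Plan C preferred on 6+3+1 = 10 ballots; Plan C wins 10–3.
Plan C vs Option III: 6+3+1 = 10 for Plan C, 3 for Option III — Plan C by 10–3.
Plan C vs Proposal Green: 3+1 = 4 for Plan C, 9 for Proposal Green — Proposal Green by 9–4.
Measure 1 vs Option III: 3+6+1 = 10 for Measure 1, 3 for Option III — Measure 1 by 10–3.
Measure 1 vs Proposal Green: Measure 1 is ranked higher on 0 ballots, Proposal Green on 13. Proposal Green wins 13–0.
Option III vs Proposal Green: 3 to 10, Proposal Green.
Only Proposal Green has no losses; Proposal Green is the Condorcet winner.

Proposal Green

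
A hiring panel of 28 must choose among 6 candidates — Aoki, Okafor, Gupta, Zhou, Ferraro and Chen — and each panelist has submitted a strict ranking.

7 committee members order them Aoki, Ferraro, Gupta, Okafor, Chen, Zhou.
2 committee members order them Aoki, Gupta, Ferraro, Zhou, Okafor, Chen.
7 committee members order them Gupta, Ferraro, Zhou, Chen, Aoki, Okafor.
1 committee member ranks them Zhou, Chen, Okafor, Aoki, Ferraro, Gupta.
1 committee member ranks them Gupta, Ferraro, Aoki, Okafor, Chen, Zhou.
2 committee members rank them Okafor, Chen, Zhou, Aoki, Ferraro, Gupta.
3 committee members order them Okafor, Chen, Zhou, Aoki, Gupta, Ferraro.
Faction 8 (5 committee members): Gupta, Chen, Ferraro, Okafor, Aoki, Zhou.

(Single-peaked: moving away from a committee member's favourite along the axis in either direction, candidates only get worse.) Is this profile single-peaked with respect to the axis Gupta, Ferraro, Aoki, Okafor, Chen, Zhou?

Axis positions: Gupta=1, Ferraro=2, Aoki=3, Okafor=4, Chen=5, Zhou=6.
Faction 1 (peak Aoki at position 3): ranking walks positions 3-2-1-4-5-6, expanding outward from the peak — single-peaked.
Faction 2: ranking walks positions 3-1-2-6-4-5; Gupta is ranked above Ferraro even though Ferraro lies between Gupta and the peak Aoki on the axis — preferences dip and rise again. Not single-peaked.
Faction 3: ranking walks positions 1-2-6-5-3-4; Zhou is ranked above Aoki even though Aoki lies between Zhou and the peak Gupta on the axis — preferences dip and rise again. Not single-peaked.
Faction 4 (peak Zhou at position 6): ranking walks positions 6-5-4-3-2-1, expanding outward from the peak — single-peaked.
Faction 5 (peak Gupta at position 1): ranking walks positions 1-2-3-4-5-6, expanding outward from the peak — single-peaked.
Faction 6 (peak Okafor at position 4): ranking walks positions 4-5-6-3-2-1, expanding outward from the peak — single-peaked.
Faction 7: ranking walks positions 4-5-6-3-1-2; Gupta is ranked above Ferraro even though Ferraro lies between Gupta and the peak Okafor on the axis — preferences dip and rise again. Not single-peaked.
Faction 8: ranking walks positions 1-5-2-4-3-6; Chen is ranked above Ferraro even though Ferraro lies between Chen and the peak Gupta on the axis — preferences dip and rise again. Not single-peaked.
Faction 2 violates single-peakedness, so the profile is not single-peaked on this axis.

no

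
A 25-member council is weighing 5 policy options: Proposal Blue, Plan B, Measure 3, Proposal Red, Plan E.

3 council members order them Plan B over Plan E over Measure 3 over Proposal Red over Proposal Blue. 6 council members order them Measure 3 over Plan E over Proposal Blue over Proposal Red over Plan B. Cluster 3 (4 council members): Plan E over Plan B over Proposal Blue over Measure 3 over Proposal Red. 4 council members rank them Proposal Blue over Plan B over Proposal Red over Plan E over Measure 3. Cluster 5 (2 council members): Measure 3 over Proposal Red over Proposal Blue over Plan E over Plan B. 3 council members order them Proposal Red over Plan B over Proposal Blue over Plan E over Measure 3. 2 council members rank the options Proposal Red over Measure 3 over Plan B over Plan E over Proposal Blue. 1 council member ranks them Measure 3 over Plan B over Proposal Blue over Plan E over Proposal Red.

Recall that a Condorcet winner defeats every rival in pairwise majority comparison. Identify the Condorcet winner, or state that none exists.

Check each pair by majority over 25 ballots:
Proposal Blue–Plan B: Plan B 13–12.
Proposal Blue vs Measure 3: Measure 3 wins 14–11.
Proposal Blue–Proposal Red: Proposal Blue 15–10.
Proposal Blue vs Plan E: Plan E, 15–10.
Plan B vs Measure 3: Plan B wins 14–11.
Plan B vs Proposal Red: Proposal Red wins 13–12.
Plan B–Plan E: Plan B 13–12.
Measure 3 vs Proposal Red: Measure 3 wins 16–9.
Measure 3 vs Plan E: Plan E wins 14–11.
Proposal Red vs Plan E: Plan E, 14–11.
No option is unbeaten: Proposal Blue loses to Plan B; Plan B loses to Proposal Red; Measure 3 loses to Plan B; Proposal Red loses to Proposal Blue; Plan E loses to Plan B. In particular Proposal Blue → Proposal Red → Plan B → Proposal Blue is a majority cycle — no Condorcet winner exists.

none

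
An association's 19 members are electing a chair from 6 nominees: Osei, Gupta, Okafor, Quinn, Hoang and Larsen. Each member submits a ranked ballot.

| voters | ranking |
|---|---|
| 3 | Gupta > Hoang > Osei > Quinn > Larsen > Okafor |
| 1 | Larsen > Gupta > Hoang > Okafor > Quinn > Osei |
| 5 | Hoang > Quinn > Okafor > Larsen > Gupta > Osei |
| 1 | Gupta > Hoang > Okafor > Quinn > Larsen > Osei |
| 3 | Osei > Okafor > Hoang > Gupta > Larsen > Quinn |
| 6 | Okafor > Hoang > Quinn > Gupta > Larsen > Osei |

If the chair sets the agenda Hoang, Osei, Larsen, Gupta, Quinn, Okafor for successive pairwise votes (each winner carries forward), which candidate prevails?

Round 1: Hoang vs Osei — 16–3, Hoang advances.
Round 2: Hoang vs Larsen — 18–1, Hoang advances.
Round 3: Hoang vs Gupta — 14–5, Hoang advances.
Round 4: Hoang vs Quinn — 19–0, Hoang advances.
Round 5: Hoang vs Okafor — 10–9, Hoang advances.
The agenda winner is Hoang.

Hoang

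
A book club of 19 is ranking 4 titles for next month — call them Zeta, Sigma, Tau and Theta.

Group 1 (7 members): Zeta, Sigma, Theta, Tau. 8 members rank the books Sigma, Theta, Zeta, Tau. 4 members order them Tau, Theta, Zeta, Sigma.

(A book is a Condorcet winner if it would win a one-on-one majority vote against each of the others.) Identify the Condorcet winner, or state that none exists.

none

Pairwise majorities:
Zeta vs Sigma: Zeta, 11–8.
Zeta vs Tau: Zeta, 15–4.
Zeta vs Theta: Theta, 12–7.
Sigma–Tau: Sigma 15–4.
Sigma–Theta: Sigma 15–4.
Tau–Theta: Theta 15–4.
Every book loses at least once (Zeta loses to Theta; Sigma loses to Zeta; Tau loses to Zeta; Theta loses to Sigma). The majority relation contains the cycle Zeta → Sigma → Theta → Zeta, so there is no Condorcet winner.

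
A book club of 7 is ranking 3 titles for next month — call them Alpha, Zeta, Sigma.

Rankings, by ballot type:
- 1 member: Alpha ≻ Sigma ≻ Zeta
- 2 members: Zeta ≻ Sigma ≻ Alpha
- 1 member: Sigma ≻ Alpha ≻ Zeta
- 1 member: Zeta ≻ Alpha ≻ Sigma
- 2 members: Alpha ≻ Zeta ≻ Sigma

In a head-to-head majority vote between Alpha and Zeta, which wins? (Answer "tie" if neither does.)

Alpha

Ballots ranking Alpha above Zeta: 1 + 1 + 2 = 4.
Ballots ranking Zeta above Alpha: 7 − 4 = 3.
Alpha wins the head-to-head 4–3.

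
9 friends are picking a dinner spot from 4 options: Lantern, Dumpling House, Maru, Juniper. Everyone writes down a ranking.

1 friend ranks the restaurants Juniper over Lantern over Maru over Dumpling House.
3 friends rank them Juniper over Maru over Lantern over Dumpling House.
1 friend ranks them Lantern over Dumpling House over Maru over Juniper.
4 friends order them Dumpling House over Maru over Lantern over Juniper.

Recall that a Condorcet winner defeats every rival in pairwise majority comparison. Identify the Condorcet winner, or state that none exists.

none

Check each pair by majority over 9 ballots:
Lantern vs Dumpling House: Lantern, 5–4.
Lantern vs Maru: Maru, 7–2.
Lantern vs Juniper: Lantern, 5–4.
Dumpling House–Maru: Dumpling House 5–4.
Dumpling House–Juniper: Dumpling House 5–4.
Maru–Juniper: Maru 5–4.
Each restaurant drops at least one matchup (Lantern loses to Maru; Dumpling House loses to Lantern; Maru loses to Dumpling House; Juniper loses to Lantern); the cycle Lantern → Dumpling House → Maru → Lantern rules out a Condorcet winner.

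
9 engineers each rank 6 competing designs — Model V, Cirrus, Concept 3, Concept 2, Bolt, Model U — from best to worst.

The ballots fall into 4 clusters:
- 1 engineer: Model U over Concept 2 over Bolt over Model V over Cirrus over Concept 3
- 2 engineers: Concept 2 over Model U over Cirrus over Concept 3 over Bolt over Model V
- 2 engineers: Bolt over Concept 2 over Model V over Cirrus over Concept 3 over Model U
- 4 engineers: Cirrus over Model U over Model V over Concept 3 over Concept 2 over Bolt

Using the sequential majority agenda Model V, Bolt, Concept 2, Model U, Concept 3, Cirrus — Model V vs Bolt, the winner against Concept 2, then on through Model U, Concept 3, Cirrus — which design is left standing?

Cirrus

Round 1: Model V vs Bolt — 4–5, Bolt advances.
Round 2: Bolt vs Concept 2 — 2–7, Concept 2 advances.
Round 3: Concept 2 vs Model U — 4–5, Model U advances.
Round 4: Model U vs Concept 3 — 7–2, Model U advances.
Round 5: Model U vs Cirrus — 3–6, Cirrus advances.
Cirrus survives the agenda.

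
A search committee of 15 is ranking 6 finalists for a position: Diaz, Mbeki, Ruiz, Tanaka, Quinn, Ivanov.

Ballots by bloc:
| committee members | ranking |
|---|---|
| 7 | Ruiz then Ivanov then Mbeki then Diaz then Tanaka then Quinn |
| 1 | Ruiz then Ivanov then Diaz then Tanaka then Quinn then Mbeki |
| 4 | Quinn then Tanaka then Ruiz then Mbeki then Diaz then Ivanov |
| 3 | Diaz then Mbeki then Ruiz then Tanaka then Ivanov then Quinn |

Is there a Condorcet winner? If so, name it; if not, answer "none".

Check each pair by majority over 15 ballots:
Diaz vs Mbeki: 1+3 = 4 for Diaz, 11 for Mbeki — Mbeki by 11–4.
Diaz vs Ruiz: Ruiz, 12–3.
Diaz vs Tanaka: 11 to 4, Diaz.
Diaz vs Quinn: Diaz wins 11–4.
Diaz–Ivanov: Ivanov 8–7.
Mbeki vs Ruiz: Mbeki preferred on 3 ballots; Ruiz wins 12–3.
Mbeki vs Tanaka: 7+3 = 10 for Mbeki, 5 for Tanaka — Mbeki by 10–5.
Mbeki–Quinn: Mbeki 10–5.
Mbeki vs Ivanov: 7 to 8, Ivanov.
Ruiz–Tanaka: Ruiz 11–4.
Ruiz vs Quinn: Ruiz, 11–4.
Ruiz vs Ivanov: Ruiz preferred on 7+1+4+3 = 15 ballots; Ruiz wins 15–0.
Tanaka vs Quinn: 7+1+3 = 11 for Tanaka, 4 for Quinn — Tanaka by 11–4.
Tanaka vs Ivanov: Tanaka is ranked higher on 4+3 = 7 ballots, Ivanov on 8. Ivanov wins 8–7.
Quinn vs Ivanov: Quinn is ranked higher on 4 ballots, Ivanov on 11. Ivanov wins 11–4.
Ruiz wins every pairwise contest, so Ruiz is the Condorcet winner.

Ruiz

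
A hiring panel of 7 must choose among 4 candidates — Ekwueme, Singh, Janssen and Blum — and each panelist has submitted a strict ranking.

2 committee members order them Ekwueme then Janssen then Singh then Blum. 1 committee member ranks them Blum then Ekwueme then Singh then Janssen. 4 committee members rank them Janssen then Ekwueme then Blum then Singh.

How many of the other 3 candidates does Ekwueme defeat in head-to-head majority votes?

Ekwueme against each rival (7 committee members):
Ekwueme vs Singh: Ekwueme wins 7–0.
Ekwueme vs Janssen: 2+1 = 3 for Ekwueme, 4 for Janssen — Janssen by 4–3.
Ekwueme vs Blum: Ekwueme is ranked higher on 2+4 = 6 ballots, Blum on 1. Ekwueme wins 6–1.
Ekwueme beats Singh, Blum; loses to Janssen — 2 pairwise wins.

2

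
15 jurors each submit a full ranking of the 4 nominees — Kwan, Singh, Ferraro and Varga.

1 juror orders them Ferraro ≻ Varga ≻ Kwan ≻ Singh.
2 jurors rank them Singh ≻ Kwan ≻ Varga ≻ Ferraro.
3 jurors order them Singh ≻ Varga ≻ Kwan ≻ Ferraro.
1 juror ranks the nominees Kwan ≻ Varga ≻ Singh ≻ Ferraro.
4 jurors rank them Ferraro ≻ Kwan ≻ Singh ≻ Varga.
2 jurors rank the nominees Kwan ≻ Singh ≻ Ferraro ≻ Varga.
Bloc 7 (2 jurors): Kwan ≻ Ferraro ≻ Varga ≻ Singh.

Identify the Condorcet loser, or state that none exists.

Head-to-head results (15 jurors):
Kwan vs Singh: Kwan, 10–5.
Kwan vs Ferraro: 2+3+1+2+2 = 10 for Kwan, 5 for Ferraro — Kwan by 10–5.
Kwan vs Varga: Kwan is ranked higher on 2+1+4+2+2 = 11 ballots, Varga on 4. Kwan wins 11–4.
Singh vs Ferraro: Singh is ranked higher on 2+3+1+2 = 8 ballots, Ferraro on 7. Singh wins 8–7.
Singh vs Varga: Singh wins 11–4.
Ferraro vs Varga: Ferraro, 9–6.
Only Varga has no wins; Varga is the Condorcet loser.

Varga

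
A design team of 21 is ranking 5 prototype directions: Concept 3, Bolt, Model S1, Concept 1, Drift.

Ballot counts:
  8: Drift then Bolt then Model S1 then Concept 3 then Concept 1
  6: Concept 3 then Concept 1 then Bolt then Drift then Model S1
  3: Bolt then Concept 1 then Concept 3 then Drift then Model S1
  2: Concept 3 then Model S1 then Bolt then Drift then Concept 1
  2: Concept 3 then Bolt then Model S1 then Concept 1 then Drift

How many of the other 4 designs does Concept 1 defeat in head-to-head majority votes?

Concept 1 against each rival (21 engineers):
Concept 1 vs Concept 3: Concept 3, 18–3.
Concept 1 vs Bolt: Bolt, 15–6.
Concept 1 vs Model S1: 6+3 = 9 for Concept 1, 12 for Model S1 — Model S1 by 12–9.
Concept 1–Drift: Concept 1 11–10.
Concept 1 beats Drift; loses to Concept 3, Bolt, Model S1 — 1 pairwise win.

1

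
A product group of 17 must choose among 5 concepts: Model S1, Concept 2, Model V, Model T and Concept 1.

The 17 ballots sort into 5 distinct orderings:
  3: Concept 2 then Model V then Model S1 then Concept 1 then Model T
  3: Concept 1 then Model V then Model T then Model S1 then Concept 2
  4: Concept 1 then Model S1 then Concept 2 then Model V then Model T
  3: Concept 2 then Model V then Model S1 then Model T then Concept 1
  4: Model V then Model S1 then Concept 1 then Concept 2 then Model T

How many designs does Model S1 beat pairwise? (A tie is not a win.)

3

Model S1 against each rival (17 engineers):
Model S1–Concept 2: Model S1 11–6.
Model S1 vs Model V: Model S1 preferred on 4 ballots; Model V wins 13–4.
Model S1 vs Model T: 14 to 3, Model S1.
Model S1 vs Concept 1: 3+3+4 = 10 for Model S1, 7 for Concept 1 — Model S1 by 10–7.
Model S1 beats Concept 2, Model T, Concept 1; loses to Model V — 3 pairwise wins.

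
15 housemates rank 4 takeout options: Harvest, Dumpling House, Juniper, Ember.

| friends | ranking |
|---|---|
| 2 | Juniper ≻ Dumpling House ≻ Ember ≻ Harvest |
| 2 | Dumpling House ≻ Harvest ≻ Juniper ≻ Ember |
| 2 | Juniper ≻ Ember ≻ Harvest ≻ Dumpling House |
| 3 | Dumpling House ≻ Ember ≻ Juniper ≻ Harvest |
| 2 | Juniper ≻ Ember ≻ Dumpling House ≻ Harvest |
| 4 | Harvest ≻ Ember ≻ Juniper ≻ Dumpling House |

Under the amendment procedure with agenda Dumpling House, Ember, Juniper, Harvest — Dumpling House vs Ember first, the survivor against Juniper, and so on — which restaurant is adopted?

Round 1: Dumpling House vs Ember — 7–8, Ember advances.
Round 2: Ember vs Juniper — 7–8, Juniper advances.
Round 3: Juniper vs Harvest — 9–6, Juniper advances.
Juniper survives the agenda.

Juniper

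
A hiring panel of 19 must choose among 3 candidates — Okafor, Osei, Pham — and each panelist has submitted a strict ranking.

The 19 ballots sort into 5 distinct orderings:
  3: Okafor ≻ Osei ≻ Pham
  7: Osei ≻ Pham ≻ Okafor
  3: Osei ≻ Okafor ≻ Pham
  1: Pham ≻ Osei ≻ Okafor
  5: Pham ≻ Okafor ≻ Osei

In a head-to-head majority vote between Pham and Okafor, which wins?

Ballots ranking Pham above Okafor: 7 + 1 + 5 = 13.
Ballots ranking Okafor above Pham: 19 − 13 = 6.
Pham wins the head-to-head 13–6.

Pham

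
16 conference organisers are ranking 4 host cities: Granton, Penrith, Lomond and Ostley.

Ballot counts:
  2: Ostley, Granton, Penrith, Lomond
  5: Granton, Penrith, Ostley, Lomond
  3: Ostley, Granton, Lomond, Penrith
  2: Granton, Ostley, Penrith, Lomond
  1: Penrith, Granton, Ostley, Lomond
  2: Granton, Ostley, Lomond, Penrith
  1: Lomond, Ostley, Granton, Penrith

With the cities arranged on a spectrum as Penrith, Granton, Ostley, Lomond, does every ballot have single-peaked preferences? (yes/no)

Axis positions: Penrith=1, Granton=2, Ostley=3, Lomond=4.
Group 1 (peak Ostley at position 3): ranking walks positions 3-2-1-4, expanding outward from the peak — single-peaked.
Group 2 (peak Granton at position 2): ranking walks positions 2-1-3-4, expanding outward from the peak — single-peaked.
Group 3 (peak Ostley at position 3): ranking walks positions 3-2-4-1, expanding outward from the peak — single-peaked.
Group 4 (peak Granton at position 2): ranking walks positions 2-3-1-4, expanding outward from the peak — single-peaked.
Group 5 (peak Penrith at position 1): ranking walks positions 1-2-3-4, expanding outward from the peak — single-peaked.
Group 6 (peak Granton at position 2): ranking walks positions 2-3-4-1, expanding outward from the peak — single-peaked.
Group 7 (peak Lomond at position 4): ranking walks positions 4-3-2-1, expanding outward from the peak — single-peaked.
Every ranking is single-peaked on this axis.

yes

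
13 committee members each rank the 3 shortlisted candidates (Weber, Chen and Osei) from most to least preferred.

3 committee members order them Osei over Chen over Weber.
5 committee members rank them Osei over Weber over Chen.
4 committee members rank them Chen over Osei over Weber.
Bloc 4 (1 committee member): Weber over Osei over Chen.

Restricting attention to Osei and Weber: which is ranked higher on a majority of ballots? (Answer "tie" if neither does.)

Ballots ranking Osei above Weber: 3 + 5 + 4 = 12.
Ballots ranking Weber above Osei: 13 − 12 = 1.
Osei wins the head-to-head 12–1.

Osei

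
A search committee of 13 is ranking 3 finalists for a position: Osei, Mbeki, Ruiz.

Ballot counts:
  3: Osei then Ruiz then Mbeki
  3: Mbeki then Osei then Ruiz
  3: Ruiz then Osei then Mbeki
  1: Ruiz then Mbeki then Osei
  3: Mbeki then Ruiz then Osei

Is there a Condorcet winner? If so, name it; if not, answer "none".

Check each pair by majority over 13 ballots:
Osei vs Mbeki: Mbeki, 7–6.
Osei vs Ruiz: 3+3 = 6 for Osei, 7 for Ruiz — Ruiz by 7–6.
Mbeki vs Ruiz: Mbeki preferred on 3+3 = 6 ballots; Ruiz wins 7–6.
Only Ruiz has no losses; Ruiz is the Condorcet winner.

Ruiz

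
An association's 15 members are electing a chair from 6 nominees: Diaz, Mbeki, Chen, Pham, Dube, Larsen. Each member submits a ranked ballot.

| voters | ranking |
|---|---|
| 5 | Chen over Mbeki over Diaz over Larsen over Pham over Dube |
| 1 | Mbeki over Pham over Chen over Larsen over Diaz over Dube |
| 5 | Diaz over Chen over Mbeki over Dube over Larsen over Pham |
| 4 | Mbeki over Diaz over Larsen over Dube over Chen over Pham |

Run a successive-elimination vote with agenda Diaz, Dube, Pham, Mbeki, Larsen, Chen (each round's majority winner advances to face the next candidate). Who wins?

Chen

Round 1: Diaz vs Dube — 15–0, Diaz advances.
Round 2: Diaz vs Pham — 14–1, Diaz advances.
Round 3: Diaz vs Mbeki — 5–10, Mbeki advances.
Round 4: Mbeki vs Larsen — 15–0, Mbeki advances.
Round 5: Mbeki vs Chen — 5–10, Chen advances.
The agenda winner is Chen.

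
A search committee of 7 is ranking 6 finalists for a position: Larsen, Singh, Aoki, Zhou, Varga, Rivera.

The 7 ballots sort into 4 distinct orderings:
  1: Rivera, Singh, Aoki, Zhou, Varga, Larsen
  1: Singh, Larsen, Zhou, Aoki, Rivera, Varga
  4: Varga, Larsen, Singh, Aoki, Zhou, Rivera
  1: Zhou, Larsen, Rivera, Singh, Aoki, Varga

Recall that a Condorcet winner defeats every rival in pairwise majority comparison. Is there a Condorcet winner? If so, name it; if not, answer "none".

Head-to-head results (7 committee members):
Larsen vs Singh: Larsen wins 5–2.
Larsen vs Aoki: Larsen wins 6–1.
Larsen–Zhou: Larsen 5–2.
Larsen vs Varga: Varga wins 5–2.
Larsen–Rivera: Larsen 6–1.
Singh–Aoki: Singh 7–0.
Singh vs Zhou: Singh, 6–1.
Singh–Varga: Varga 4–3.
Singh–Rivera: Singh 5–2.
Aoki vs Zhou: Aoki wins 5–2.
Aoki vs Varga: Varga wins 4–3.
Aoki vs Rivera: Aoki, 5–2.
Zhou–Varga: Varga 4–3.
Zhou vs Rivera: Zhou, 6–1.
Varga vs Rivera: Varga, 4–3.
Varga wins every pairwise contest, so Varga is the Condorcet winner.

Varga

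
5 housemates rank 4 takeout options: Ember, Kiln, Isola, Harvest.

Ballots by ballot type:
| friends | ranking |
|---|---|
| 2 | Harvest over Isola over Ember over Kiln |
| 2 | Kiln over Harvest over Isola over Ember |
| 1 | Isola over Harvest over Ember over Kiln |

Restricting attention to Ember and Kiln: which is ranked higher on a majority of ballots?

Ballots ranking Ember above Kiln: 2 + 1 = 3.
Ballots ranking Kiln above Ember: 5 − 3 = 2.
Ember wins the head-to-head 3–2.

Ember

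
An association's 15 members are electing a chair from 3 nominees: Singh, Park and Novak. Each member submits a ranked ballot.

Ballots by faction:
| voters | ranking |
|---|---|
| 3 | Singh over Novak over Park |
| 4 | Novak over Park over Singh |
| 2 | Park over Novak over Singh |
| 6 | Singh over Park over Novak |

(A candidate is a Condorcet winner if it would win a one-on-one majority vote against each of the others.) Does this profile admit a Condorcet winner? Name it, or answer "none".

Check each pair by majority over 15 ballots:
Singh vs Park: Singh, 9–6.
Singh–Novak: Singh 9–6.
Park vs Novak: Park, 8–7.
Singh wins every pairwise contest, so Singh is the Condorcet winner.

Singh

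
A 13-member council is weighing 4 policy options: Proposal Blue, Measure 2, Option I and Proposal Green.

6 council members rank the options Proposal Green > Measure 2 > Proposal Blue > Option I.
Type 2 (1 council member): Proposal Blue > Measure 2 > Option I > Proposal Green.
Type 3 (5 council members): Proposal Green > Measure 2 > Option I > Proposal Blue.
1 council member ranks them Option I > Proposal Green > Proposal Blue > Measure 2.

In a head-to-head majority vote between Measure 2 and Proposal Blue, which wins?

Measure 2

Ballots ranking Measure 2 above Proposal Blue: 6 + 5 = 11.
Ballots ranking Proposal Blue above Measure 2: 13 − 11 = 2.
Measure 2 wins the head-to-head 11–2.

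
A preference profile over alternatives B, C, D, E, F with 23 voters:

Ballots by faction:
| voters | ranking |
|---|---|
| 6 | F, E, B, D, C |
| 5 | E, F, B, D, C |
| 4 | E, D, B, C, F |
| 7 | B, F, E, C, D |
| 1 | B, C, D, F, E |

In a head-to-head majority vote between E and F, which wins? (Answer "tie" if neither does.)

F

Ballots ranking E above F: 5 + 4 = 9.
Ballots ranking F above E: 23 − 9 = 14.
F wins the head-to-head 14–9.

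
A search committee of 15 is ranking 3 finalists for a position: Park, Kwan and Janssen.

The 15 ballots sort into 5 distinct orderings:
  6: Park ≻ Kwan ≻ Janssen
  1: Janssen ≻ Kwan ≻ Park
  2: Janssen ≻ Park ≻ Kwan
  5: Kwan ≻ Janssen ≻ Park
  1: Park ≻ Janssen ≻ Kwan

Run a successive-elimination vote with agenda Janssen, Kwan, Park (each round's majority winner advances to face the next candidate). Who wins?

Round 1: Janssen vs Kwan — 4–11, Kwan advances.
Round 2: Kwan vs Park — 6–9, Park advances.
The agenda winner is Park.

Park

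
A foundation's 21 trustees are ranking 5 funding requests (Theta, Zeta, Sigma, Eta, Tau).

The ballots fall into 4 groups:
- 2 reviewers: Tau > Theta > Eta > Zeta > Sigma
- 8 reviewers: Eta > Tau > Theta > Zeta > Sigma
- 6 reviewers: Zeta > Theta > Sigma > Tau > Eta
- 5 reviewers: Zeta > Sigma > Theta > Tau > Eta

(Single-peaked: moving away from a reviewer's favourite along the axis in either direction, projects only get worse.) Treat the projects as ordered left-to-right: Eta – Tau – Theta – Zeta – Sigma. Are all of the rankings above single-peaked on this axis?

Axis positions: Eta=1, Tau=2, Theta=3, Zeta=4, Sigma=5.
Group 1 (peak Tau at position 2): ranking walks positions 2-3-1-4-5, expanding outward from the peak — single-peaked.
Group 2 (peak Eta at position 1): ranking walks positions 1-2-3-4-5, expanding outward from the peak — single-peaked.
Group 3 (peak Zeta at position 4): ranking walks positions 4-3-5-2-1, expanding outward from the peak — single-peaked.
Group 4 (peak Zeta at position 4): ranking walks positions 4-5-3-2-1, expanding outward from the peak — single-peaked.
Every ranking is single-peaked on this axis.

yes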